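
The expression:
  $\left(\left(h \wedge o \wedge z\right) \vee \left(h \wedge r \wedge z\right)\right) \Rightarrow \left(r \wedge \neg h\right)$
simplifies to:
$\left(\neg o \wedge \neg r\right) \vee \neg h \vee \neg z$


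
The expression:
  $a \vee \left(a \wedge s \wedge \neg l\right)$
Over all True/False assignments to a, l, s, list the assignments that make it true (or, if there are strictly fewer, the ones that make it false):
is true only for:
  a=True, l=False, s=False;
  a=True, l=False, s=True;
  a=True, l=True, s=False;
  a=True, l=True, s=True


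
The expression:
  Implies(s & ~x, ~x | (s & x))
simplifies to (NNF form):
True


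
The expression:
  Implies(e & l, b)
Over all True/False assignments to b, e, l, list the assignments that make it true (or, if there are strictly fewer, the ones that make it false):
is false only for:
  b=False, e=True, l=True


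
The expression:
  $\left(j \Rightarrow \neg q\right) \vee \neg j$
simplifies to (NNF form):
$\neg j \vee \neg q$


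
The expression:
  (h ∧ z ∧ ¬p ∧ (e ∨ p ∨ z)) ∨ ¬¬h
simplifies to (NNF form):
h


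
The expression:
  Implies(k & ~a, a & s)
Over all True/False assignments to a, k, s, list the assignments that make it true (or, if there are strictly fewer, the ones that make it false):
is false only for:
  a=False, k=True, s=False;
  a=False, k=True, s=True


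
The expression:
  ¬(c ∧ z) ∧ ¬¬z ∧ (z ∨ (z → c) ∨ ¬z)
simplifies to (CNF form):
z ∧ ¬c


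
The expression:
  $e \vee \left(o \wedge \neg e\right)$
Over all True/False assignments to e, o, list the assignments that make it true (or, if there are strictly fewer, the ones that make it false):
is false only for:
  e=False, o=False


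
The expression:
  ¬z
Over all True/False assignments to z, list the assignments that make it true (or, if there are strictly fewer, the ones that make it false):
is true only for:
  z=False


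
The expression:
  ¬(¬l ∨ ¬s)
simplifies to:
l ∧ s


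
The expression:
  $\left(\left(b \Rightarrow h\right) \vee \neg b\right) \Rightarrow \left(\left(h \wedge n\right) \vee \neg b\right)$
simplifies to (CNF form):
$n \vee \neg b \vee \neg h$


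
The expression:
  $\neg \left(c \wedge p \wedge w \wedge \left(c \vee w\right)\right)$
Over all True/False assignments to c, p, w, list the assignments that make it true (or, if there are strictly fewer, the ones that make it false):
is false only for:
  c=True, p=True, w=True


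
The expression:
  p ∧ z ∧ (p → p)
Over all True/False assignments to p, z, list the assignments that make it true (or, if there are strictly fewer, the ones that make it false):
is true only for:
  p=True, z=True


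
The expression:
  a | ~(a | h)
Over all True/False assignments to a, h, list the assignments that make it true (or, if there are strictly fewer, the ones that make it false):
is false only for:
  a=False, h=True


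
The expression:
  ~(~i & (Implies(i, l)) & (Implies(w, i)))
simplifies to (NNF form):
i | w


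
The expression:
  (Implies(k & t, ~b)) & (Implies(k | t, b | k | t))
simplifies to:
~b | ~k | ~t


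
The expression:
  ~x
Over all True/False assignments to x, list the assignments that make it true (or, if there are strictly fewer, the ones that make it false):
is true only for:
  x=False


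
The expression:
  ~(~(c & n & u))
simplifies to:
c & n & u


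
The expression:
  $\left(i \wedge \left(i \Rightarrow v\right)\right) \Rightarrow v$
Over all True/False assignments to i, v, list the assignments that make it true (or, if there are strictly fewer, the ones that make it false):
is always true.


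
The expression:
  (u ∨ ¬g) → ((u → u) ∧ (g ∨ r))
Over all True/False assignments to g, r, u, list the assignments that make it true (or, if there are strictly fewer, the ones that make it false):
is false only for:
  g=False, r=False, u=False;
  g=False, r=False, u=True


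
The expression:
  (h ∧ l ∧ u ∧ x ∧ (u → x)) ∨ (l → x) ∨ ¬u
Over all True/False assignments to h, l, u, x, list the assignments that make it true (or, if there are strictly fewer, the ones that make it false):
is false only for:
  h=False, l=True, u=True, x=False;
  h=True, l=True, u=True, x=False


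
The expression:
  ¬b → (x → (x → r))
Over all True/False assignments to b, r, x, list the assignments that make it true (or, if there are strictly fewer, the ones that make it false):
is false only for:
  b=False, r=False, x=True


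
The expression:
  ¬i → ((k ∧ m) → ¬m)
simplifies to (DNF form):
i ∨ ¬k ∨ ¬m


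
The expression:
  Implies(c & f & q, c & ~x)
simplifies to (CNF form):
~c | ~f | ~q | ~x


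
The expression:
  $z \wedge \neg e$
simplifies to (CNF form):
$z \wedge \neg e$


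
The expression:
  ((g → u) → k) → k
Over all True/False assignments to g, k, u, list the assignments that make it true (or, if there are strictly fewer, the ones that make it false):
is false only for:
  g=True, k=False, u=False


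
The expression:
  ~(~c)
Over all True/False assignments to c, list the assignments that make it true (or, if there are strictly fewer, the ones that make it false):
is true only for:
  c=True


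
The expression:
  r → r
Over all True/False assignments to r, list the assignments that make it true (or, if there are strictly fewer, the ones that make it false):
is always true.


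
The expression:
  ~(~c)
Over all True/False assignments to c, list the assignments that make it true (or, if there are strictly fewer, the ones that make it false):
is true only for:
  c=True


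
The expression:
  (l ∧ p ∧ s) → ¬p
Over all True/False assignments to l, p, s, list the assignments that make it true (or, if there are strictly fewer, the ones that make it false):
is false only for:
  l=True, p=True, s=True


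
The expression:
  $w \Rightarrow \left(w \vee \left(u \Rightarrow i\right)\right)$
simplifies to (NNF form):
$\text{True}$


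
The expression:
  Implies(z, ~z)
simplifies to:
~z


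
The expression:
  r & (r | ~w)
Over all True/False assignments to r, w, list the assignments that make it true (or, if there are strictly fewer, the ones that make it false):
is true only for:
  r=True, w=False;
  r=True, w=True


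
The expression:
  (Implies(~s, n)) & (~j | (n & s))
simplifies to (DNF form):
(n & s) | (n & ~j) | (s & ~j)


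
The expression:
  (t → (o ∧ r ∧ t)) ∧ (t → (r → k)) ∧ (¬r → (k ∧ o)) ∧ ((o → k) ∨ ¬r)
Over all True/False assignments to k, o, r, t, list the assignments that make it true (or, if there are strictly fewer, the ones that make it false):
is true only for:
  k=False, o=False, r=True, t=False;
  k=True, o=False, r=True, t=False;
  k=True, o=True, r=False, t=False;
  k=True, o=True, r=True, t=False;
  k=True, o=True, r=True, t=True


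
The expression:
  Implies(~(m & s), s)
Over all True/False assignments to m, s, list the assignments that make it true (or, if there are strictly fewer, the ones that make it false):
is true only for:
  m=False, s=True;
  m=True, s=True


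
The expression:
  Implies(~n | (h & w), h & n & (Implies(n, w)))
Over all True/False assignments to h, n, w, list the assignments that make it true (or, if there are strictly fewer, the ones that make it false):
is true only for:
  h=False, n=True, w=False;
  h=False, n=True, w=True;
  h=True, n=True, w=False;
  h=True, n=True, w=True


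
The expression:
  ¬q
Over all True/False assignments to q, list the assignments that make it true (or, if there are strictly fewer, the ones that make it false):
is true only for:
  q=False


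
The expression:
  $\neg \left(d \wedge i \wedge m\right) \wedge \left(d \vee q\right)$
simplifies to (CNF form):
$\left(d \vee q\right) \wedge \left(\neg d \vee \neg i \vee \neg m\right)$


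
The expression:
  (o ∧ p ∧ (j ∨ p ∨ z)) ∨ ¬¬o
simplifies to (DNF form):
o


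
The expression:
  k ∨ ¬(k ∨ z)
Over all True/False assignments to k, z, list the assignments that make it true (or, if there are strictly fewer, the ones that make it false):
is false only for:
  k=False, z=True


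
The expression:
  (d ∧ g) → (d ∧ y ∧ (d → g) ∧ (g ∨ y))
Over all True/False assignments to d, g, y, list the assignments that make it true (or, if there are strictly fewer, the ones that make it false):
is false only for:
  d=True, g=True, y=False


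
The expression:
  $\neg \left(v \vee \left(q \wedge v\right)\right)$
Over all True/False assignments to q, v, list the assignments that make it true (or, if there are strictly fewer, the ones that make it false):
is true only for:
  q=False, v=False;
  q=True, v=False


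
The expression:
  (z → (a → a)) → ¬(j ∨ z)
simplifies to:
¬j ∧ ¬z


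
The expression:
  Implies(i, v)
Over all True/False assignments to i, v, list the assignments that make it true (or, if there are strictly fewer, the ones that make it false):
is false only for:
  i=True, v=False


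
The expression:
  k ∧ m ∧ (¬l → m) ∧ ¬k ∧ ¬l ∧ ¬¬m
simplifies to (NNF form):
False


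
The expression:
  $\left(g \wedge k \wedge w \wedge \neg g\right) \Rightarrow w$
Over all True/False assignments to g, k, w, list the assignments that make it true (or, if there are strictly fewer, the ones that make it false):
is always true.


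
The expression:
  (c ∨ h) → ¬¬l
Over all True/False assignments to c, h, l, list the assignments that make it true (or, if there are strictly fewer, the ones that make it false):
is false only for:
  c=False, h=True, l=False;
  c=True, h=False, l=False;
  c=True, h=True, l=False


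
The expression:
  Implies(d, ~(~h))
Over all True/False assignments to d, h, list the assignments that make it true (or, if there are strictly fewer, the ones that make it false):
is false only for:
  d=True, h=False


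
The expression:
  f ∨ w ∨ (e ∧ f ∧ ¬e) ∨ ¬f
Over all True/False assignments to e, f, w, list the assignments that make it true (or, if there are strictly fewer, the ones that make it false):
is always true.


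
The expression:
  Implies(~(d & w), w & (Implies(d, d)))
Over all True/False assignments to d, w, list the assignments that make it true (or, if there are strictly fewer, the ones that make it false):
is true only for:
  d=False, w=True;
  d=True, w=True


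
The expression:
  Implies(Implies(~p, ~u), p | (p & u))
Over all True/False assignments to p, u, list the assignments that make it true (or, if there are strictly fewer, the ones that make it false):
is false only for:
  p=False, u=False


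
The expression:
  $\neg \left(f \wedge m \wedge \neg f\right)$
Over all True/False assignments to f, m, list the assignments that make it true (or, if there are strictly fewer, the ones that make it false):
is always true.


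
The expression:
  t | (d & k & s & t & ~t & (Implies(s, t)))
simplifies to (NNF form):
t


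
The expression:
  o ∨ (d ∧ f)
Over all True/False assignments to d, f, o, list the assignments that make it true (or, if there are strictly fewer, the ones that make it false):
is false only for:
  d=False, f=False, o=False;
  d=False, f=True, o=False;
  d=True, f=False, o=False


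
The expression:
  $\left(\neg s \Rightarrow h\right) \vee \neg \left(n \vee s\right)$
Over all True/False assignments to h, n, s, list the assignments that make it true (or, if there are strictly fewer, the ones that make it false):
is false only for:
  h=False, n=True, s=False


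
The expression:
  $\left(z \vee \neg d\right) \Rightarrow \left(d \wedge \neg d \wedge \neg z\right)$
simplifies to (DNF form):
$d \wedge \neg z$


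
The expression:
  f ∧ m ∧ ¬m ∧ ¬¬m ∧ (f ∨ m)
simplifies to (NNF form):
False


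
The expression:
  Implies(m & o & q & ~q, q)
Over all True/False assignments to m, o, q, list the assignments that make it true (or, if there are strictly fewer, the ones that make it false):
is always true.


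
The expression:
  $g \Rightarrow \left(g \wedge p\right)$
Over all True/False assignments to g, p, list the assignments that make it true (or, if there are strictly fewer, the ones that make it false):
is false only for:
  g=True, p=False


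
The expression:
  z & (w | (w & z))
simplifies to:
w & z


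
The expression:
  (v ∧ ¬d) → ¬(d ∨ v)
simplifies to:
d ∨ ¬v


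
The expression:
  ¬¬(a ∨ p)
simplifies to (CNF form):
a ∨ p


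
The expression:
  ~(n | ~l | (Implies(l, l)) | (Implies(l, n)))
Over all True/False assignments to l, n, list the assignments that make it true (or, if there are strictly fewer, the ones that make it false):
is never true.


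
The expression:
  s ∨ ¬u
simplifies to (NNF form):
s ∨ ¬u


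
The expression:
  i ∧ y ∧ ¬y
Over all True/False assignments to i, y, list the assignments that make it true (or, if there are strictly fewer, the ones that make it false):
is never true.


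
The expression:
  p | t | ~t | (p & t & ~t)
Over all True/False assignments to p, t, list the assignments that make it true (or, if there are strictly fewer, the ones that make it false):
is always true.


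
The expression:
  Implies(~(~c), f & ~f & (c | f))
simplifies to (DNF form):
~c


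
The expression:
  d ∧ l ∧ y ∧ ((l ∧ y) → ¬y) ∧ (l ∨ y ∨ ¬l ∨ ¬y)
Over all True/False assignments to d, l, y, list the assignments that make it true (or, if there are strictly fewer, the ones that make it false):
is never true.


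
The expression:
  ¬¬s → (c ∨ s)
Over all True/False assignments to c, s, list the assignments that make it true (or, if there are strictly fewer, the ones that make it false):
is always true.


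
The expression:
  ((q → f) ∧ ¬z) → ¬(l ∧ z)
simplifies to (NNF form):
True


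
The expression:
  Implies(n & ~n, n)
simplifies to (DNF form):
True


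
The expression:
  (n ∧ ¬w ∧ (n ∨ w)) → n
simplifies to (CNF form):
True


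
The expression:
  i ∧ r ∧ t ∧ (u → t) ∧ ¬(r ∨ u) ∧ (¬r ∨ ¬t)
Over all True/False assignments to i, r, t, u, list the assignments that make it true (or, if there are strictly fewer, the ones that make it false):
is never true.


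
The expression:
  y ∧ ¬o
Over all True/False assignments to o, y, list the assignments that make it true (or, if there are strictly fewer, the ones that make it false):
is true only for:
  o=False, y=True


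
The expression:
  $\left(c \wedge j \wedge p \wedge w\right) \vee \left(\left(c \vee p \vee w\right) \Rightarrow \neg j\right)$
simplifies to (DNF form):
$\left(c \wedge p \wedge w\right) \vee \left(\neg c \wedge \neg p \wedge \neg w\right) \vee \neg j$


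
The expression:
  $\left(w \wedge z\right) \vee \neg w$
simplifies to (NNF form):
$z \vee \neg w$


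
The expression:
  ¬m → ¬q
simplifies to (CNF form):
m ∨ ¬q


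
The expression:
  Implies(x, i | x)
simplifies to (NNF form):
True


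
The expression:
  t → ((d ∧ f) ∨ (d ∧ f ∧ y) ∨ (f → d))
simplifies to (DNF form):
d ∨ ¬f ∨ ¬t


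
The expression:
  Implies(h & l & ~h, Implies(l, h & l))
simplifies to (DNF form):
True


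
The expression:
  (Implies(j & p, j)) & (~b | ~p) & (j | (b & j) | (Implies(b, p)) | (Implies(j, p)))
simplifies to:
~b | ~p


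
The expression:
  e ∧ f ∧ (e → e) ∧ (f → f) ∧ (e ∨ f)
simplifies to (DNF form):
e ∧ f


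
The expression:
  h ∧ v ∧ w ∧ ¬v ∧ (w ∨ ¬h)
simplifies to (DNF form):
False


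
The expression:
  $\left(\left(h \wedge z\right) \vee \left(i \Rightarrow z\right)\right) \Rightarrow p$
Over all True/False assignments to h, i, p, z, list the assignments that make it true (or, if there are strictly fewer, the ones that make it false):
is false only for:
  h=False, i=False, p=False, z=False;
  h=False, i=False, p=False, z=True;
  h=False, i=True, p=False, z=True;
  h=True, i=False, p=False, z=False;
  h=True, i=False, p=False, z=True;
  h=True, i=True, p=False, z=True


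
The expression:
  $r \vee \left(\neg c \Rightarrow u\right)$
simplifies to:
$c \vee r \vee u$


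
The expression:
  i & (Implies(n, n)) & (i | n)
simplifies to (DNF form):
i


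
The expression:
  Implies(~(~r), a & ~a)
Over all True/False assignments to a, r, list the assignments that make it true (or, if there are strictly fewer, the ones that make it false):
is true only for:
  a=False, r=False;
  a=True, r=False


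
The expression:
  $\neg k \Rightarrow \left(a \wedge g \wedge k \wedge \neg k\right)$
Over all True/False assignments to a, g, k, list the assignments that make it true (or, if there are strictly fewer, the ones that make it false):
is true only for:
  a=False, g=False, k=True;
  a=False, g=True, k=True;
  a=True, g=False, k=True;
  a=True, g=True, k=True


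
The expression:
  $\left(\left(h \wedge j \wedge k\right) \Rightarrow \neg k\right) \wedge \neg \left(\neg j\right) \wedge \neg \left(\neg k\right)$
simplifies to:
$j \wedge k \wedge \neg h$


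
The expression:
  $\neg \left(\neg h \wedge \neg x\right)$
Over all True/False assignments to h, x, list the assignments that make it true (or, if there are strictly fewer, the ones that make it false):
is false only for:
  h=False, x=False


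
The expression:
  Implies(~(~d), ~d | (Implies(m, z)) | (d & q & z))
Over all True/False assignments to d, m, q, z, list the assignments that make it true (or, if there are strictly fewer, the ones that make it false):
is false only for:
  d=True, m=True, q=False, z=False;
  d=True, m=True, q=True, z=False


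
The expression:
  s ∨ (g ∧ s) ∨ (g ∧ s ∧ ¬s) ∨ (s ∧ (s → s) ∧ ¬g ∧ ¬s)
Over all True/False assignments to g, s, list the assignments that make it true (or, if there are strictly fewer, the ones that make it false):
is true only for:
  g=False, s=True;
  g=True, s=True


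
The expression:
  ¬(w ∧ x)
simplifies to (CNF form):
¬w ∨ ¬x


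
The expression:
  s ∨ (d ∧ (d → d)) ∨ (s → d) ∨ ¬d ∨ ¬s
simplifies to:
True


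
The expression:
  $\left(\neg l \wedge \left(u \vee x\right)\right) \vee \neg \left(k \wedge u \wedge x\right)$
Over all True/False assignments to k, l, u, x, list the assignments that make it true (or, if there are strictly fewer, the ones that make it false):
is false only for:
  k=True, l=True, u=True, x=True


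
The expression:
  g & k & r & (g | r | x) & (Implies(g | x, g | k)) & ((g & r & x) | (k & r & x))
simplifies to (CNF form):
g & k & r & x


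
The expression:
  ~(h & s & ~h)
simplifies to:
True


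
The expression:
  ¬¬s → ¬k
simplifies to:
¬k ∨ ¬s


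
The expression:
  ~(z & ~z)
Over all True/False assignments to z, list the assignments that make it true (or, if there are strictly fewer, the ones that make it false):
is always true.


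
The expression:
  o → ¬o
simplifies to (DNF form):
¬o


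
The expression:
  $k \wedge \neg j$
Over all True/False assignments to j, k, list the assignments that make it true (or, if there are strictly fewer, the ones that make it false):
is true only for:
  j=False, k=True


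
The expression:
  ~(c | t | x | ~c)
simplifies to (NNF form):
False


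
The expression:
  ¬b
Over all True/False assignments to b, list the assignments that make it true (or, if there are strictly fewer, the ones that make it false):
is true only for:
  b=False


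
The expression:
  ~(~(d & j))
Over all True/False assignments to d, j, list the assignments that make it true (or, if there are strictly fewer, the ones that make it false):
is true only for:
  d=True, j=True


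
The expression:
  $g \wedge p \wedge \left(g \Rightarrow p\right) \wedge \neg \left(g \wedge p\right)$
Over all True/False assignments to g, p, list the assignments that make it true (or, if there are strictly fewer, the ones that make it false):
is never true.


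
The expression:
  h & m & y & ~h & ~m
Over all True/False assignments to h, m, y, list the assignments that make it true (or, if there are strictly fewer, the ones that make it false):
is never true.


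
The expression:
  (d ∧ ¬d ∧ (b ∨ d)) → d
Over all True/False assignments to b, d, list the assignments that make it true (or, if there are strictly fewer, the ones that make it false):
is always true.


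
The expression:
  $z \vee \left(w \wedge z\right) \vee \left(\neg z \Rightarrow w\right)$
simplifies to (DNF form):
$w \vee z$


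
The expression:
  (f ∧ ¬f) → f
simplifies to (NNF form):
True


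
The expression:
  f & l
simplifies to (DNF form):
f & l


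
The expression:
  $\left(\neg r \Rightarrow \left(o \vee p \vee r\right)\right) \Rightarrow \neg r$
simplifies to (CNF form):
$\neg r$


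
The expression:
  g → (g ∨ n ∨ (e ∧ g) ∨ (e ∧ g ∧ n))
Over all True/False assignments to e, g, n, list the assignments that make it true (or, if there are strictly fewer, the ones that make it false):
is always true.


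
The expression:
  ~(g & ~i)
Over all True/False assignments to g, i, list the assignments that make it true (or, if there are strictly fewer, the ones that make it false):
is false only for:
  g=True, i=False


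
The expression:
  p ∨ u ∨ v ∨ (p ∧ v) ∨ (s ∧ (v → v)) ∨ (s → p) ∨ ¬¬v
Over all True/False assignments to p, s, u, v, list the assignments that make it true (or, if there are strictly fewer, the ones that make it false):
is always true.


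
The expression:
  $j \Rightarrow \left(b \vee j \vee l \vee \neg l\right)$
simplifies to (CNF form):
$\text{True}$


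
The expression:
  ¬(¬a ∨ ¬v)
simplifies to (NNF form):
a ∧ v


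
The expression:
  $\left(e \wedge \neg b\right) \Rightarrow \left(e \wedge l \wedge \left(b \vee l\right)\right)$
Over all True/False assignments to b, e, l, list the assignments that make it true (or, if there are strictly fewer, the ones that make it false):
is false only for:
  b=False, e=True, l=False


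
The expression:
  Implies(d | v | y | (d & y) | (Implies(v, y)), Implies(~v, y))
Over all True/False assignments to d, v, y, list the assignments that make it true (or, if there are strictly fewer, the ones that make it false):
is false only for:
  d=False, v=False, y=False;
  d=True, v=False, y=False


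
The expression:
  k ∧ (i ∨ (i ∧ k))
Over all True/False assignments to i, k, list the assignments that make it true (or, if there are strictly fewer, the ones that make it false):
is true only for:
  i=True, k=True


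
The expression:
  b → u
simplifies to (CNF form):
u ∨ ¬b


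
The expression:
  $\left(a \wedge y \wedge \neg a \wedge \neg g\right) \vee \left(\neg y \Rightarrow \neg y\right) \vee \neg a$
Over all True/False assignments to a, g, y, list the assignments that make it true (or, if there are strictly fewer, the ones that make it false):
is always true.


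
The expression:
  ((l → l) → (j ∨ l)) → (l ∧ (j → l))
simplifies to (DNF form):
l ∨ ¬j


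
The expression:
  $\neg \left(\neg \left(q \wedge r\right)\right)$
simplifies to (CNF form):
$q \wedge r$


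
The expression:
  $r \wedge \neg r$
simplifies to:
$\text{False}$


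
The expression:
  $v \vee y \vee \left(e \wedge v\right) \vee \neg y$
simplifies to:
$\text{True}$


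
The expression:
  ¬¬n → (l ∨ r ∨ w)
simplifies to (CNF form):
l ∨ r ∨ w ∨ ¬n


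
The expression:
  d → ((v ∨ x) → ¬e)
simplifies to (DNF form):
(¬v ∧ ¬x) ∨ ¬d ∨ ¬e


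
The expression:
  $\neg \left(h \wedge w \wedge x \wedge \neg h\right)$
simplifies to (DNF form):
$\text{True}$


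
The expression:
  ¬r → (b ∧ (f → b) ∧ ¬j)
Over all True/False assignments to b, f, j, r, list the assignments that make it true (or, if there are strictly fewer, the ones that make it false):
is false only for:
  b=False, f=False, j=False, r=False;
  b=False, f=False, j=True, r=False;
  b=False, f=True, j=False, r=False;
  b=False, f=True, j=True, r=False;
  b=True, f=False, j=True, r=False;
  b=True, f=True, j=True, r=False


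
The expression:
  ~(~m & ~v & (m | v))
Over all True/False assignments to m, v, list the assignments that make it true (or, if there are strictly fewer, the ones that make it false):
is always true.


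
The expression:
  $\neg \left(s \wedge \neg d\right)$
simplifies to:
$d \vee \neg s$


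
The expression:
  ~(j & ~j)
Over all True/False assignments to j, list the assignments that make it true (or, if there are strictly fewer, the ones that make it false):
is always true.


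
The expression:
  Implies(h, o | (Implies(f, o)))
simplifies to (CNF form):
o | ~f | ~h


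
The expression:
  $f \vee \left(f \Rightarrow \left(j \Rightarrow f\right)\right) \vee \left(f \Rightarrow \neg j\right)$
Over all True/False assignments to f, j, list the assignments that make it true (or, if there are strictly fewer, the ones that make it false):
is always true.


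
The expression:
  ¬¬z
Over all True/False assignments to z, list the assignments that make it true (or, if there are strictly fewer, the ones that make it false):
is true only for:
  z=True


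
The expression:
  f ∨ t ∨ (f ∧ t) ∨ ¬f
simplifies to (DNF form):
True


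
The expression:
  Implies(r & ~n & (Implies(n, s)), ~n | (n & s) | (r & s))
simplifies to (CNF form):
True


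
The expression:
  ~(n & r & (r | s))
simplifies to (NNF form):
~n | ~r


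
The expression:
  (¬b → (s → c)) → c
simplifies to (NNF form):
c ∨ (s ∧ ¬b)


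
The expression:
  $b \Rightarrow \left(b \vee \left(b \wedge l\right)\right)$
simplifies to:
$\text{True}$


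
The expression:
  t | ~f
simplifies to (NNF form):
t | ~f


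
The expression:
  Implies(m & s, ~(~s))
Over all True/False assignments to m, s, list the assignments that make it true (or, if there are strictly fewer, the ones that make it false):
is always true.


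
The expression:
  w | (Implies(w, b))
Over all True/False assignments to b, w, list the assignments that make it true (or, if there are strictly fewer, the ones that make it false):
is always true.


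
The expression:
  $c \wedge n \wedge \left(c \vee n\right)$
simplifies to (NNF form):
$c \wedge n$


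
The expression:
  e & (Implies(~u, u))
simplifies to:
e & u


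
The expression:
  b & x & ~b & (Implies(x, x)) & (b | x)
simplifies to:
False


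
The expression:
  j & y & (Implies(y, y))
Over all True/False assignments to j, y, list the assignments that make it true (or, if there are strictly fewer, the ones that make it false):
is true only for:
  j=True, y=True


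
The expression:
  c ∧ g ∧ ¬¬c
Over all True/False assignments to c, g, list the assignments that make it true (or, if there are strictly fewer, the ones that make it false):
is true only for:
  c=True, g=True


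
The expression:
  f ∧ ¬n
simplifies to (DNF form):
f ∧ ¬n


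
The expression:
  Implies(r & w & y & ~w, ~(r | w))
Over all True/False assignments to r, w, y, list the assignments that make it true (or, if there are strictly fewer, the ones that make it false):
is always true.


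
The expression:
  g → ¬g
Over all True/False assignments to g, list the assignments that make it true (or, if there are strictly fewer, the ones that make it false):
is true only for:
  g=False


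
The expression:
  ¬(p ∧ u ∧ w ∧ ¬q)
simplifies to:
q ∨ ¬p ∨ ¬u ∨ ¬w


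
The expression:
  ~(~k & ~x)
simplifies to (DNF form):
k | x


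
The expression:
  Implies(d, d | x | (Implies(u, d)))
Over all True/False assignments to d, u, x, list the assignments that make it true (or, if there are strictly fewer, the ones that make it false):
is always true.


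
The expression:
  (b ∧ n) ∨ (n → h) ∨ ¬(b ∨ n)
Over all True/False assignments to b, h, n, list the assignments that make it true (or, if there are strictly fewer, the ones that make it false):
is false only for:
  b=False, h=False, n=True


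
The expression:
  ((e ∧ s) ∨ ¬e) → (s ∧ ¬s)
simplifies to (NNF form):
e ∧ ¬s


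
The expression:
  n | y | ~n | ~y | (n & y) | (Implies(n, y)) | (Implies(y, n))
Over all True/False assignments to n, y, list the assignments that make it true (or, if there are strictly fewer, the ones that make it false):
is always true.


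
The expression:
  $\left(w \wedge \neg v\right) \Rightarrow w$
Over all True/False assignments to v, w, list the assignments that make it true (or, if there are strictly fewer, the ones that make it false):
is always true.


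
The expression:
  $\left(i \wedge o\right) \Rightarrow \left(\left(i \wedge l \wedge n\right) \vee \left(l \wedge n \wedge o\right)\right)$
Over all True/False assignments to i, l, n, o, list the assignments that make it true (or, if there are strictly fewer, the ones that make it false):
is false only for:
  i=True, l=False, n=False, o=True;
  i=True, l=False, n=True, o=True;
  i=True, l=True, n=False, o=True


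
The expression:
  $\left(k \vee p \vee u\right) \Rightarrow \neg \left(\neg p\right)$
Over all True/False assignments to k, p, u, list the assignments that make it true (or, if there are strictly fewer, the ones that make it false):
is false only for:
  k=False, p=False, u=True;
  k=True, p=False, u=False;
  k=True, p=False, u=True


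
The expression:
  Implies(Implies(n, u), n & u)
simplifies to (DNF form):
n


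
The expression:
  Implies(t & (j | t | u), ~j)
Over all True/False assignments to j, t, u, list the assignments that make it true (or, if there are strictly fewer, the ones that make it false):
is false only for:
  j=True, t=True, u=False;
  j=True, t=True, u=True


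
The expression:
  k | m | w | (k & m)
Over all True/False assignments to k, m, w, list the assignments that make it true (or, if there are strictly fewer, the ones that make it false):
is false only for:
  k=False, m=False, w=False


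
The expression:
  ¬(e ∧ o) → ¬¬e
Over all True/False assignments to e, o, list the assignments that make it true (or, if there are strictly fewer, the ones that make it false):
is true only for:
  e=True, o=False;
  e=True, o=True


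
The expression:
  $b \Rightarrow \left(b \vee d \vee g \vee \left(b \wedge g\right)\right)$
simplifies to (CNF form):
$\text{True}$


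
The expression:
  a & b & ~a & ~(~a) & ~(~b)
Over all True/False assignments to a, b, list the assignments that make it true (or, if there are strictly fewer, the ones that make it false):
is never true.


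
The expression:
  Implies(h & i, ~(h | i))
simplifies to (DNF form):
~h | ~i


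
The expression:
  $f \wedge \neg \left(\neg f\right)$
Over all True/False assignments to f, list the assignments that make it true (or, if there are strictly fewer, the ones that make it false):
is true only for:
  f=True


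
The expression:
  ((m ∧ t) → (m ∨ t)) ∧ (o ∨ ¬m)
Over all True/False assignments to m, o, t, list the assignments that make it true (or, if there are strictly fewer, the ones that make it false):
is false only for:
  m=True, o=False, t=False;
  m=True, o=False, t=True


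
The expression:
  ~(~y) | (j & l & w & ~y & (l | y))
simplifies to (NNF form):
y | (j & l & w)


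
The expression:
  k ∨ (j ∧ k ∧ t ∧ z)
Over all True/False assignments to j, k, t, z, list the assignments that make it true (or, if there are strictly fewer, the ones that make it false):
is true only for:
  j=False, k=True, t=False, z=False;
  j=False, k=True, t=False, z=True;
  j=False, k=True, t=True, z=False;
  j=False, k=True, t=True, z=True;
  j=True, k=True, t=False, z=False;
  j=True, k=True, t=False, z=True;
  j=True, k=True, t=True, z=False;
  j=True, k=True, t=True, z=True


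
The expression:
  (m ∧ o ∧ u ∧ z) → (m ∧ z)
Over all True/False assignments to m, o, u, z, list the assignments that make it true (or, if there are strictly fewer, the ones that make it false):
is always true.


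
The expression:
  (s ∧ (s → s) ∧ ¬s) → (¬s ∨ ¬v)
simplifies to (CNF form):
True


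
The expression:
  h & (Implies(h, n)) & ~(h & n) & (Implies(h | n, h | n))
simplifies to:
False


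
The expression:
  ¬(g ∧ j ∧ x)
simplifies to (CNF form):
¬g ∨ ¬j ∨ ¬x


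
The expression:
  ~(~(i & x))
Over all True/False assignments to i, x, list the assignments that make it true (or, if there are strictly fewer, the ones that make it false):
is true only for:
  i=True, x=True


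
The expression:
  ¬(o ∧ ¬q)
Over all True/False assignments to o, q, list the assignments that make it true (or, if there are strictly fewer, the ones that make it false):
is false only for:
  o=True, q=False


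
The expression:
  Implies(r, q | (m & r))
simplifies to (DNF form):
m | q | ~r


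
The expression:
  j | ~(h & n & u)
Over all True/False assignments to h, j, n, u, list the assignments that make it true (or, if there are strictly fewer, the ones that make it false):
is false only for:
  h=True, j=False, n=True, u=True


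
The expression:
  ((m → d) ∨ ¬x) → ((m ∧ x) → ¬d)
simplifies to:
¬d ∨ ¬m ∨ ¬x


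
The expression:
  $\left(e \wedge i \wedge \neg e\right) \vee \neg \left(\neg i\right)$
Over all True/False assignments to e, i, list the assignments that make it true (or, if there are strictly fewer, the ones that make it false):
is true only for:
  e=False, i=True;
  e=True, i=True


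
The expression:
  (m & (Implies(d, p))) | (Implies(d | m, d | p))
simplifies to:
True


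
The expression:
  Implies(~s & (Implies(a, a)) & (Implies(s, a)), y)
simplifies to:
s | y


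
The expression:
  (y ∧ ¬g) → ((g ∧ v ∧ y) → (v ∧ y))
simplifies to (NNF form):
True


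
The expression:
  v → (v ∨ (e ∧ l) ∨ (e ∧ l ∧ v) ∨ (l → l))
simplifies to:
True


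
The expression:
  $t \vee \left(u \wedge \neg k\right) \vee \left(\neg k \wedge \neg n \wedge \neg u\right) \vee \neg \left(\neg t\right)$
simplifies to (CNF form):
$\left(t \vee \neg k\right) \wedge \left(t \vee u \vee \neg n\right)$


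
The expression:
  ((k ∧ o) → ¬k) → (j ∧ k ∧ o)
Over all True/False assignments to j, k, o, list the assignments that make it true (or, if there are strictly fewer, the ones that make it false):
is true only for:
  j=False, k=True, o=True;
  j=True, k=True, o=True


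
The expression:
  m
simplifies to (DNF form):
m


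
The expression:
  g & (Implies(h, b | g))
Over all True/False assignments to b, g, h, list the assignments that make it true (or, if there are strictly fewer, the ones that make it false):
is true only for:
  b=False, g=True, h=False;
  b=False, g=True, h=True;
  b=True, g=True, h=False;
  b=True, g=True, h=True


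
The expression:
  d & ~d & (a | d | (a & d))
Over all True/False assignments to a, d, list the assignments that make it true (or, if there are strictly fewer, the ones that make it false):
is never true.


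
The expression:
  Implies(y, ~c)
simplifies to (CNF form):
~c | ~y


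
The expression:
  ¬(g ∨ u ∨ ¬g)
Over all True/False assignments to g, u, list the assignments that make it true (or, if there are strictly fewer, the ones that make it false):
is never true.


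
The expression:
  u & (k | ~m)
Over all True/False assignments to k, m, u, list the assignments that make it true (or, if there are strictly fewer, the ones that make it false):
is true only for:
  k=False, m=False, u=True;
  k=True, m=False, u=True;
  k=True, m=True, u=True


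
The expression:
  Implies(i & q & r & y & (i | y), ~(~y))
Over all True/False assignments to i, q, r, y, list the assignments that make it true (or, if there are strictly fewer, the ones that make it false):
is always true.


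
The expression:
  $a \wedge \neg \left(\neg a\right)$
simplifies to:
$a$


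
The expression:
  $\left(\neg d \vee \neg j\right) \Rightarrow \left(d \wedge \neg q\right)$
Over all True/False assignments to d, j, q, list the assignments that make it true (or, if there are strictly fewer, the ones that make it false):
is true only for:
  d=True, j=False, q=False;
  d=True, j=True, q=False;
  d=True, j=True, q=True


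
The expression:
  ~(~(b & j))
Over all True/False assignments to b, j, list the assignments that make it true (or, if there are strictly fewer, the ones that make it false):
is true only for:
  b=True, j=True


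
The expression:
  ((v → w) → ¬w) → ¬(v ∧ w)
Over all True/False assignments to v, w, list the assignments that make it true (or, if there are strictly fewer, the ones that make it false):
is always true.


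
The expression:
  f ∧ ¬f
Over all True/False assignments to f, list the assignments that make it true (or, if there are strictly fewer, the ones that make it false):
is never true.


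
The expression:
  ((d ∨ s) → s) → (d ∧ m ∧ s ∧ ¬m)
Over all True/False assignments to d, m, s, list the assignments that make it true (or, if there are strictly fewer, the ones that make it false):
is true only for:
  d=True, m=False, s=False;
  d=True, m=True, s=False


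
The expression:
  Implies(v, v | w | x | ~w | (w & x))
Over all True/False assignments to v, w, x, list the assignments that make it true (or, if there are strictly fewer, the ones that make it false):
is always true.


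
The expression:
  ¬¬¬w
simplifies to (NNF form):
¬w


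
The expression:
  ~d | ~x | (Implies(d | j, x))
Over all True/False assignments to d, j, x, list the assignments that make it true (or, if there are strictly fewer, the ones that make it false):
is always true.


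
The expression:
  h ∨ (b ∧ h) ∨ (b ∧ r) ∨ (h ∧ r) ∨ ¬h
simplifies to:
True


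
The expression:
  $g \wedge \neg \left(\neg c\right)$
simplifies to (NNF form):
$c \wedge g$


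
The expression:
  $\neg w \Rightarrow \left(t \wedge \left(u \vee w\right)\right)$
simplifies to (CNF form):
$\left(t \vee w\right) \wedge \left(u \vee w\right)$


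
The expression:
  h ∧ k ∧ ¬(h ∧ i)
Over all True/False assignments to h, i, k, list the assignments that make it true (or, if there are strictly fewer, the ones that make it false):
is true only for:
  h=True, i=False, k=True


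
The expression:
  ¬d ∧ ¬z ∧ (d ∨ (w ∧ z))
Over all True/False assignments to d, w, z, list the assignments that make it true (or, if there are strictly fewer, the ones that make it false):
is never true.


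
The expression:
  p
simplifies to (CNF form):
p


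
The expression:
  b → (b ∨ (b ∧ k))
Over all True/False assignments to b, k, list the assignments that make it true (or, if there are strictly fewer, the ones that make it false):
is always true.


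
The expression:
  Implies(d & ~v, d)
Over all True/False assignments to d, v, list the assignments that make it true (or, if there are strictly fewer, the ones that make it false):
is always true.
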